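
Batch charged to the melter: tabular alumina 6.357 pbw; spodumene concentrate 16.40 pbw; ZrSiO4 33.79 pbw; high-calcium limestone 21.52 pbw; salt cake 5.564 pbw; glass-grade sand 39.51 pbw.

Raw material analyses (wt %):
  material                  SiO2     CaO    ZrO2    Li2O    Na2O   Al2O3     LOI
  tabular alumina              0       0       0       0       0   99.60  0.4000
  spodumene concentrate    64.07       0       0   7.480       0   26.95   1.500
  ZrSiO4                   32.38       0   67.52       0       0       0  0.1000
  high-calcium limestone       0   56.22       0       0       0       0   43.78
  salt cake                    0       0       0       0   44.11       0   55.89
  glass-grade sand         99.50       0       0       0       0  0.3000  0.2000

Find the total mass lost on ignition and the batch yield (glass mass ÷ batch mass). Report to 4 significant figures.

Working values are displayed rounded to four significant figures across the worked steps. All arithmetic holds exact precision in all steps. Each reported figure includes exactly one rounding. Derived quantities are computed starting from the weights per 110.2 pbw of glass in full precision (the yield, the six compositions, the totals, ignition loss, glass mass), as quoted within either problem or answer.
Per-material ignition loss:
  tabular alumina: 6.357 × 0.004000 = 0.02543 pbw
  spodumene concentrate: 16.40 × 0.01500 = 0.2460 pbw
  ZrSiO4: 33.79 × 0.001000 = 0.03379 pbw
  high-calcium limestone: 21.52 × 0.4378 = 9.421 pbw
  salt cake: 5.564 × 0.5589 = 3.110 pbw
  glass-grade sand: 39.51 × 0.002000 = 0.07902 pbw
Total LOI = 12.92 pbw
Glass = batch − LOI = 123.1 − 12.92 = 110.2 pbw

LOI loss = 12.92 pbw; glass = 110.2 pbw; yield = 89.51%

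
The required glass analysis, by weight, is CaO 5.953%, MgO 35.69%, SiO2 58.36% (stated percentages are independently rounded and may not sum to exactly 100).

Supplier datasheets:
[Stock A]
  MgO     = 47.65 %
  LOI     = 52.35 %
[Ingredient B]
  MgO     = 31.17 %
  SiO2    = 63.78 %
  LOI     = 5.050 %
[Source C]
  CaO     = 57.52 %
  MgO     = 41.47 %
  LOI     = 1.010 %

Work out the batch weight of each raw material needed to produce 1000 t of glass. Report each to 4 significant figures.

Batch per 1000 t glass:
  Stock A: 60.38 t
  Ingredient B: 915.0 t
  Source C: 103.5 t
Total batch = 1079 t; LOI loss = 78.86 t; yield = 92.69%

Full float precision is carried from start to finish. Values along the way are shown (rounded to four significant figures) in the working — each reported value is rounded a single time. All derived quantities, which include glass mass, LOI, three oxide percentages, the yield, the totals, are carried in exact precision, as given in question or answer, starting from the weights for 1000 t of glass.
Oxide-by-oxide targets in 1000 t glass:
  CaO: 5.953% × 1000 = 59.53 t
  MgO: 35.69% × 1000 = 356.9 t
  SiO2: 58.36% × 1000 = 583.6 t
Oxide-by-oxide audit working from each reported weight, against the basis in use (sum by sum, the targets are met exact up to rounding of places):
  CaO: 103.5·0.5752 = 59.53 t (target 59.53 t)
  MgO: 60.38·0.4765 + 915.0·0.3117 + 103.5·0.4147 = 356.9 t (target 356.9 t)
  SiO2: 915.0·0.6378 = 583.6 t (target 583.6 t)
Glass-mass closure: batch total minus LOI = 1000 t (oxide target masses add up to 1000 t; stated basis 1000 t — differing by rounding only).
Adding the batch up: Σ batch = 1079 t; LOI removed, Σ of batch·LOI: 78.86 t; the yield ratio, glass ÷ batch: 92.69%.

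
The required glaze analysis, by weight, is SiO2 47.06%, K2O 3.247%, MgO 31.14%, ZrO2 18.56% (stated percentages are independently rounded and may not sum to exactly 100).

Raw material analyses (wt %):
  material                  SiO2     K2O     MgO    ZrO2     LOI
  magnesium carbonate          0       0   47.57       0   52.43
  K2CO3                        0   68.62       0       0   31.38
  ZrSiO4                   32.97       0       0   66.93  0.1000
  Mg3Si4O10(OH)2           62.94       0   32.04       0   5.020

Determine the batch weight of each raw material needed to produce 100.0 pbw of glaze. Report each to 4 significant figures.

Batch per 100.0 pbw glaze:
  magnesium carbonate: 24.89 pbw
  K2CO3: 4.732 pbw
  ZrSiO4: 27.73 pbw
  Mg3Si4O10(OH)2: 60.24 pbw
Total batch = 117.6 pbw; LOI loss = 17.59 pbw; yield = 85.04%

All internal work runs at full precision at all times. Intermediates are printed (rounded to 4 significant digits) between the steps — exactly one rounding is applied to every reported value. Derived quantities, including totals, net glass mass, yield, ignition loss, four oxide percentages, are re-derived from the batch weights per 100.0 pbw of glass in full float precision, as set out in question or answer.
Target masses of each oxide per 100.0 pbw glaze:
  SiO2: 47.06% × 100.0 = 47.06 pbw
  K2O: 3.247% × 100.0 = 3.247 pbw
  MgO: 31.14% × 100.0 = 31.14 pbw
  ZrO2: 18.56% × 100.0 = 18.56 pbw
Mass-balance tally per oxide working from each reported weight, for the quoted basis mass (sums match the target masses inside rounding margins):
  SiO2: 27.73·0.3297 + 60.24·0.6294 = 47.06 pbw (target 47.06 pbw)
  K2O: 4.732·0.6862 = 3.247 pbw (target 3.247 pbw)
  MgO: 24.89·0.4757 + 60.24·0.3204 = 31.14 pbw (target 31.14 pbw)
  ZrO2: 27.73·0.6693 = 18.56 pbw (target 18.56 pbw)
Glass-mass closure: Σ batch − LOI loss = 100.0 pbw (the Σ of target masses is 100.0 pbw; the stated basis being 100.0 pbw — any gap is answer rounding).
Whole-batch sum: Σ batch = 117.6 pbw; loss to ignition Σ batch·LOI = 17.59 pbw; glass ÷ batch gives a yield of 85.04%.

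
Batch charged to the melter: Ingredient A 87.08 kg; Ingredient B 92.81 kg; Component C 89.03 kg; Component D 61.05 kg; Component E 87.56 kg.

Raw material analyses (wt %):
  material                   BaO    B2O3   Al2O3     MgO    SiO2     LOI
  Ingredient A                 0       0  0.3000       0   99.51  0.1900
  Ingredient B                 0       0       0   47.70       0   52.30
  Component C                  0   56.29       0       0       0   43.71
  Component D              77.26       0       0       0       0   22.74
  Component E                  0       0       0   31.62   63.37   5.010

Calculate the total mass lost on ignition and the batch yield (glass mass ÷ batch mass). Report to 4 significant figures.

LOI loss = 105.9 kg; glass = 311.6 kg; yield = 74.64%

The intermediate values are displayed rounded to four significant digits at each printed step; each numeric step runs at full float precision from start to finish; exactly one rounding lands on every reported value. The derived quantities (the yield, net glass mass, the totals, the five compositions, LOI) are computed from the batch weights for 311.6 kg of glass at full precision, precisely as stated by question or answer.
Loss on ignition, line by line:
  Ingredient A: 87.08 × 0.001900 = 0.1655 kg
  Ingredient B: 92.81 × 0.5230 = 48.54 kg
  Component C: 89.03 × 0.4371 = 38.92 kg
  Component D: 61.05 × 0.2274 = 13.88 kg
  Component E: 87.56 × 0.05010 = 4.387 kg
Total LOI = 105.9 kg
Glass = batch − LOI = 417.5 − 105.9 = 311.6 kg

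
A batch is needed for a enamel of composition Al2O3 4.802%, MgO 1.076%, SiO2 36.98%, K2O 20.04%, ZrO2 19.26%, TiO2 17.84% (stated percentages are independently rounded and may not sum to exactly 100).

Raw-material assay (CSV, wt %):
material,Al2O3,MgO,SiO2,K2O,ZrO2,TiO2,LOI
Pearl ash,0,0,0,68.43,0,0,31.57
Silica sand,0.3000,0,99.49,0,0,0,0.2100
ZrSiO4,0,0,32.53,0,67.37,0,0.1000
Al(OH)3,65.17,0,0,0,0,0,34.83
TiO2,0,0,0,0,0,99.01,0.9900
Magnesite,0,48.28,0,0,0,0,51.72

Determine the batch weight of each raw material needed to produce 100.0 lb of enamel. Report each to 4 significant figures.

Batch per 100.0 lb enamel:
  Pearl ash: 29.29 lb
  Silica sand: 27.82 lb
  ZrSiO4: 28.59 lb
  Al(OH)3: 7.240 lb
  TiO2: 18.02 lb
  Magnesite: 2.229 lb
Total batch = 113.2 lb; LOI loss = 13.19 lb; yield = 88.35%

Mid-chain values are printed (rounded to four significant digits) when written out — all internal work maintains exact precision throughout — every reported result is rounded just once; all derived quantities (totals, the yield, ignition loss, glass mass, six oxide percentages) are rebuilt in full precision from the batch weights at 100.0 lb of glass as they appear in the question or the answer.
Oxide mass targets, per 100.0 lb enamel:
  Al2O3: 4.802% × 100.0 = 4.802 lb
  MgO: 1.076% × 100.0 = 1.076 lb
  SiO2: 36.98% × 100.0 = 36.98 lb
  K2O: 20.04% × 100.0 = 20.04 lb
  ZrO2: 19.26% × 100.0 = 19.26 lb
  TiO2: 17.84% × 100.0 = 17.84 lb
Checking each oxide sum per the reported batch figures, versus the basis set out (each sum matches its target mass within answer rounding):
  Al2O3: 27.82·0.003000 + 7.240·0.6517 = 4.802 lb (target 4.802 lb)
  MgO: 2.229·0.4828 = 1.076 lb (target 1.076 lb)
  SiO2: 27.82·0.9949 + 28.59·0.3253 = 36.98 lb (target 36.98 lb)
  K2O: 29.29·0.6843 = 20.04 lb (target 20.04 lb)
  ZrO2: 28.59·0.6737 = 19.26 lb (target 19.26 lb)
  TiO2: 18.02·0.9901 = 17.84 lb (target 17.84 lb)
Glass mass check: batch total minus LOI = 100.0 lb (the targets, summed, come to 100.0 lb; the stated basis being 100.0 lb — a pure rounding effect).
Whole-batch sum: Σ batch = 113.2 lb; Σ batch·LOI gives LOI loss = 13.19 lb; the yield ratio, glass ÷ batch: 88.35%.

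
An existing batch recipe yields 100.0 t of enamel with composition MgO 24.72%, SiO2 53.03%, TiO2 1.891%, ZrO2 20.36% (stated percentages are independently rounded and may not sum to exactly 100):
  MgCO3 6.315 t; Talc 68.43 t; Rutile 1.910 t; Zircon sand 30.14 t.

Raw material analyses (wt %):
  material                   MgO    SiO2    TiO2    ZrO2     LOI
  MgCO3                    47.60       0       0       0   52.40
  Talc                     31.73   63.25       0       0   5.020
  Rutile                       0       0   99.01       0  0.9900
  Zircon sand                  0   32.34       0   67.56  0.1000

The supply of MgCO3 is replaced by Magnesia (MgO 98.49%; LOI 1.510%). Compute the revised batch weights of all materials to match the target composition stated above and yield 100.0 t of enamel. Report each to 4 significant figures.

Revised batch per 100.0 t enamel:
  Magnesia: 3.052 t
  Talc: 68.43 t
  Rutile: 1.910 t
  Zircon sand: 30.14 t
Total batch = 103.5 t; LOI loss = 3.530 t

Full float precision is maintained in all steps. In-progress results appear, with 4-significant-figure rounding, in the printout — a single rounding finalizes every reported number; all derived quantities are carried at full float precision (four oxide percentages, LOI, yield, glass mass, totals) from the weighed amounts at 100.0 t of glass, as they appear in the problem or answer text.
Target masses of each oxide per 100.0 t enamel:
  MgO: 24.72% × 100.0 = 24.72 t
  SiO2: 53.03% × 100.0 = 53.03 t
  TiO2: 1.891% × 100.0 = 1.891 t
  ZrO2: 20.36% × 100.0 = 20.36 t
Oxide-by-oxide audit applying the batch weights above, per the basis as stated (summed amounts equal target values exact up to rounding of places):
  MgO: 3.052·0.9849 + 68.43·0.3173 = 24.72 t (target 24.72 t)
  SiO2: 68.43·0.6325 + 30.14·0.3234 = 53.03 t (target 53.03 t)
  TiO2: 1.910·0.9901 = 1.891 t (target 1.891 t)
  ZrO2: 30.14·0.6756 = 20.36 t (target 20.36 t)
Mass balance on the glass: net batch after ignition = 100.0 t (targets for the oxides total 100.0 t; stated basis 100.0 t — differing by rounding only).
Batch total: Σ batch = 103.5 t; LOI loss = Σ batch·LOI = 3.530 t; yield: glass divided by total = 96.59%.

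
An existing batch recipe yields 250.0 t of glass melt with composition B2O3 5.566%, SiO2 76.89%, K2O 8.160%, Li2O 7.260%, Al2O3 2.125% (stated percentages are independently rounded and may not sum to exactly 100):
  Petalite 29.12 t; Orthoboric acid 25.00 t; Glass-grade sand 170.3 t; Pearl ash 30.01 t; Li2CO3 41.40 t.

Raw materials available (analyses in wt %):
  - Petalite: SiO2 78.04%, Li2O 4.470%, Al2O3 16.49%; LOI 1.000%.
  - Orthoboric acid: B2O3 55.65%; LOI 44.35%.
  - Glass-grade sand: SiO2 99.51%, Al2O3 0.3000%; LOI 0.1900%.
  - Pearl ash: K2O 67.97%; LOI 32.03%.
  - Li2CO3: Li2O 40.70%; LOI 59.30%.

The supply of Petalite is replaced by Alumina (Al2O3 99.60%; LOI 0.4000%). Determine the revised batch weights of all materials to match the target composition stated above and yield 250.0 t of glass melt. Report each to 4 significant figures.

Revised batch per 250.0 t glass melt:
  Alumina: 4.752 t
  Orthoboric acid: 25.00 t
  Glass-grade sand: 193.2 t
  Pearl ash: 30.01 t
  Li2CO3: 44.59 t
Total batch = 297.6 t; LOI loss = 47.53 t

Mid-chain values appear (rounded to 4 significant figures) at each printed step; all arithmetic holds exact precision in all steps; every reported result sees exactly one rounding. The derived quantities are rebuilt in full precision (LOI, totals, five oxide percentages, glass mass, the yield) from the batch weights at 250.0 t of glass, as given in either problem or answer.
Per-oxide target masses for 250.0 t glass melt:
  B2O3: 5.566% × 250.0 = 13.92 t
  SiO2: 76.89% × 250.0 = 192.2 t
  K2O: 8.160% × 250.0 = 20.40 t
  Li2O: 7.260% × 250.0 = 18.15 t
  Al2O3: 2.125% × 250.0 = 5.312 t
Checking each oxide sum using the reported weights, against the basis in use (summed amounts equal target values once rounding is allowed for):
  B2O3: 25.00·0.5565 = 13.91 t (target 13.92 t)
  SiO2: 193.2·0.9951 = 192.3 t (target 192.2 t)
  K2O: 30.01·0.6797 = 20.40 t (target 20.40 t)
  Li2O: 44.59·0.4070 = 18.15 t (target 18.15 t)
  Al2O3: 4.752·0.9960 + 193.2·0.003000 = 5.313 t (target 5.312 t)
Consistency of the glass mass: total charge less LOI = 250.0 t (targets for the oxides total 250.0 t; with the basis standing at 250.0 t — gaps are rounding artifacts).
Adding the batch up: Σ batch = 297.6 t; ignition loss, Σ(batch × LOI) = 47.53 t; yield: glass divided by total = 84.03%.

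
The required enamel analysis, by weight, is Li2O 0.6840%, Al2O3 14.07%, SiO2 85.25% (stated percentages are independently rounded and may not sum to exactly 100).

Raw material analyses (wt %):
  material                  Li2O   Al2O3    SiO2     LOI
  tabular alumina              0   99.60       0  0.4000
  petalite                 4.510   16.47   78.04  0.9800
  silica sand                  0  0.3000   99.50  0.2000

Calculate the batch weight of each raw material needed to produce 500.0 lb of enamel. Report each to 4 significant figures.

Every computation carries exact precision through every step; values along the way are shown (rounded to 4 significant digits) between the steps. Every reported figure sees exactly one rounding; derived quantities are re-derived at full precision (three oxide percentages, ignition loss, yield, net glass mass, the totals) from the weighed amounts per 500.0 lb of glass, as set out in the problem or the answer.
Oxide mass targets, per 500.0 lb enamel:
  Li2O: 0.6840% × 500.0 = 3.420 lb
  Al2O3: 14.07% × 500.0 = 70.35 lb
  SiO2: 85.25% × 500.0 = 426.2 lb
A balance pass over the oxides, per the reported batch figures, at the basis given (target by target, the sums agree net of answer rounding effects):
  Li2O: 75.83·0.04510 = 3.420 lb (target 3.420 lb)
  Al2O3: 56.98·0.9960 + 75.83·0.1647 + 368.9·0.003000 = 70.35 lb (target 70.35 lb)
  SiO2: 75.83·0.7804 + 368.9·0.9950 = 426.2 lb (target 426.2 lb)
Glass-mass closure: the batch minus its LOI: 500.0 lb (per-oxide target masses sum to 500.0 lb; with the basis standing at 500.0 lb — a pure rounding effect).
Adding the batch up: Σ batch = 501.7 lb; Σ batch·LOI gives LOI loss = 1.709 lb; the yield ratio, glass ÷ batch: 99.66%.

Batch per 500.0 lb enamel:
  tabular alumina: 56.98 lb
  petalite: 75.83 lb
  silica sand: 368.9 lb
Total batch = 501.7 lb; LOI loss = 1.709 lb; yield = 99.66%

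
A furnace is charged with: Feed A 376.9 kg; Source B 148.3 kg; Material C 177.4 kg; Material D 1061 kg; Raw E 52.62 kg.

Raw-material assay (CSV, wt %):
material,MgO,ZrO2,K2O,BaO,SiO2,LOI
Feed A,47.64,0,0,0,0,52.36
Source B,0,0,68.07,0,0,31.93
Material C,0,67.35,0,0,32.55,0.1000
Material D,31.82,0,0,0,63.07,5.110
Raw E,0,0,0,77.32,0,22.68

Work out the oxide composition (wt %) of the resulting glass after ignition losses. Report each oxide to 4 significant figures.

Glass mass = 1505 kg (batch 1816 − LOI 311.0).
Composition: MgO 34.36%, ZrO2 7.938%, K2O 6.707%, BaO 2.703%, SiO2 48.29%

In-progress results are printed, with 4-significant-digit rounding, in the working — all arithmetic runs at exact precision end to end; a single rounding produces each reported result. The derived quantities are computed starting from the weights for 1505 kg of glass at full precision (net glass mass, the yield, the totals, the five compositions, ignition loss), as they appear in question or answer.
Oxide masses out of the charge:
  MgO: 376.9·0.4764 + 1061·0.3182 = 517.2 kg
  ZrO2: 177.4·0.6735 = 119.5 kg
  K2O: 148.3·0.6807 = 100.9 kg
  BaO: 52.62·0.7732 = 40.69 kg
  SiO2: 177.4·0.3255 + 1061·0.6307 = 726.9 kg
LOI: 376.9·0.5236 + 148.3·0.3193 + 177.4·0.001000 + 1061·0.05110 + 52.62·0.2268 = 311.0 kg
Net of LOI, the glass mass = 1816 − 311.0 = 1505 kg (matching Σ of the oxides)
wt % = oxide mass / glass mass × 100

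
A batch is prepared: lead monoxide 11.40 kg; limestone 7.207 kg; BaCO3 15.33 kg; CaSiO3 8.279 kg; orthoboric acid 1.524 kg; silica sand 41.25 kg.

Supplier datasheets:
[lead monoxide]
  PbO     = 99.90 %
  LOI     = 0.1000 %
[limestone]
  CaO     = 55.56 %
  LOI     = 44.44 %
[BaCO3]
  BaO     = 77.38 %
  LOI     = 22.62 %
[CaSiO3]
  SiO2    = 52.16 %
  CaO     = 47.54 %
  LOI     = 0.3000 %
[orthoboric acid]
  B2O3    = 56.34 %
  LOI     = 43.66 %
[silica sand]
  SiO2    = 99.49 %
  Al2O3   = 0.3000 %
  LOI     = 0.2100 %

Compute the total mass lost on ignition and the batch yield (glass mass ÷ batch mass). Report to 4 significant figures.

Working values are printed rounded to 4 significant figures alongside each step; all internal work runs at exact precision from start to finish; every reported figure is rounded just once — all derived quantities are recomputed starting from the weights on 77.53 kg of glass at full precision (glass mass, ignition loss, yield, the six compositions, the totals) as quoted within the problem or answer text.
Each material's LOI contribution:
  lead monoxide: 11.40 × 0.001000 = 0.01140 kg
  limestone: 7.207 × 0.4444 = 3.203 kg
  BaCO3: 15.33 × 0.2262 = 3.468 kg
  CaSiO3: 8.279 × 0.003000 = 0.02484 kg
  orthoboric acid: 1.524 × 0.4366 = 0.6654 kg
  silica sand: 41.25 × 0.002100 = 0.08662 kg
Total LOI = 7.459 kg
Glass = batch − LOI = 84.99 − 7.459 = 77.53 kg

LOI loss = 7.459 kg; glass = 77.53 kg; yield = 91.22%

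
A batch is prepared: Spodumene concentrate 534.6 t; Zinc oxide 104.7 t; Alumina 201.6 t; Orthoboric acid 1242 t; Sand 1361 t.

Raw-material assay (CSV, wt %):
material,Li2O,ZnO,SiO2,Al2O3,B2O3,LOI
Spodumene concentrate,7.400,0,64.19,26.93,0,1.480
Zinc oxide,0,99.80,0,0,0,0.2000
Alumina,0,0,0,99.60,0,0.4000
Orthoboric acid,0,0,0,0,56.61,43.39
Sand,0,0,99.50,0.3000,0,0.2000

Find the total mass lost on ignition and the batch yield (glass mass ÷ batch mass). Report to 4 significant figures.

In-progress results are printed, with 4-significant-figure rounding, across the worked steps; the working math carries full float precision through every step; exactly one rounding is applied to every reported value. The derived quantities (the yield, the five compositions, the totals, net glass mass, ignition loss) are rebuilt using the weight values on 2893 t of glass at full float precision, precisely as stated by problem or answer.
Loss on ignition, line by line:
  Spodumene concentrate: 534.6 × 0.01480 = 7.912 t
  Zinc oxide: 104.7 × 0.002000 = 0.2094 t
  Alumina: 201.6 × 0.004000 = 0.8064 t
  Orthoboric acid: 1242 × 0.4339 = 538.9 t
  Sand: 1361 × 0.002000 = 2.722 t
Total LOI = 550.6 t
Glass = batch − LOI = 3444 − 550.6 = 2893 t

LOI loss = 550.6 t; glass = 2893 t; yield = 84.01%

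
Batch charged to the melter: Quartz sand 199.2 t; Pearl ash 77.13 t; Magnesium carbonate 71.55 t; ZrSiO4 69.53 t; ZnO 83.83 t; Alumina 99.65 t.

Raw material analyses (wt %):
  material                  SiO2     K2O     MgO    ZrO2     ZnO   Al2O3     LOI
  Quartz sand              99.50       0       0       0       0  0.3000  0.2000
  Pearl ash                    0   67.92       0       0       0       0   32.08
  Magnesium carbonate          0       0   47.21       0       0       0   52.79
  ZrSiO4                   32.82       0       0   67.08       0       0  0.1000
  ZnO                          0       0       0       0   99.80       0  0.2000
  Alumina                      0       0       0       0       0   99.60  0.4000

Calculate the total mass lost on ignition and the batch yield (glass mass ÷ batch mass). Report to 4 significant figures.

LOI loss = 63.55 t; glass = 537.3 t; yield = 89.42%

Exact precision is held at all times. The intermediate values are shown rounded off to 4 significant figures within the worked lines. Every reported number includes exactly one rounding. All derived quantities, including glass mass, yield, LOI, totals, six oxide percentages, are re-derived from the weighed amounts at 537.3 t of glass at full precision as they appear in the question or the answer.
Material-by-material LOI:
  Quartz sand: 199.2 × 0.002000 = 0.3984 t
  Pearl ash: 77.13 × 0.3208 = 24.74 t
  Magnesium carbonate: 71.55 × 0.5279 = 37.77 t
  ZrSiO4: 69.53 × 0.001000 = 0.06953 t
  ZnO: 83.83 × 0.002000 = 0.1677 t
  Alumina: 99.65 × 0.004000 = 0.3986 t
Total LOI = 63.55 t
Glass = batch − LOI = 600.9 − 63.55 = 537.3 t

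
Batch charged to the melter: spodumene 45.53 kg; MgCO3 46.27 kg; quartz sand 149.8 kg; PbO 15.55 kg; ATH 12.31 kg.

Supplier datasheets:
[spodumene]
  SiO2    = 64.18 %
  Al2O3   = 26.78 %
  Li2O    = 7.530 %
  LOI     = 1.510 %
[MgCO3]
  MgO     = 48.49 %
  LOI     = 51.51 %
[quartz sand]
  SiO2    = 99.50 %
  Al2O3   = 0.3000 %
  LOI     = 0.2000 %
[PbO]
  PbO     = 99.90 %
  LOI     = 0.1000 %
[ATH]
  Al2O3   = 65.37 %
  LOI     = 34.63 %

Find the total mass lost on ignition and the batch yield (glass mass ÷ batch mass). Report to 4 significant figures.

Mid-chain values are rounded off to 4 significant digits as shown — full precision is kept at all times. Every reported value undergoes a single rounding. The derived quantities (LOI, totals, net glass mass, five oxide percentages, yield) are carried from the weighed amounts for 240.4 kg of glass at full precision exactly as shown in problem or answer.
Loss on ignition, line by line:
  spodumene: 45.53 × 0.01510 = 0.6875 kg
  MgCO3: 46.27 × 0.5151 = 23.83 kg
  quartz sand: 149.8 × 0.002000 = 0.2996 kg
  PbO: 15.55 × 0.001000 = 0.01555 kg
  ATH: 12.31 × 0.3463 = 4.263 kg
Total LOI = 29.10 kg
Glass = batch − LOI = 269.5 − 29.10 = 240.4 kg

LOI loss = 29.10 kg; glass = 240.4 kg; yield = 89.20%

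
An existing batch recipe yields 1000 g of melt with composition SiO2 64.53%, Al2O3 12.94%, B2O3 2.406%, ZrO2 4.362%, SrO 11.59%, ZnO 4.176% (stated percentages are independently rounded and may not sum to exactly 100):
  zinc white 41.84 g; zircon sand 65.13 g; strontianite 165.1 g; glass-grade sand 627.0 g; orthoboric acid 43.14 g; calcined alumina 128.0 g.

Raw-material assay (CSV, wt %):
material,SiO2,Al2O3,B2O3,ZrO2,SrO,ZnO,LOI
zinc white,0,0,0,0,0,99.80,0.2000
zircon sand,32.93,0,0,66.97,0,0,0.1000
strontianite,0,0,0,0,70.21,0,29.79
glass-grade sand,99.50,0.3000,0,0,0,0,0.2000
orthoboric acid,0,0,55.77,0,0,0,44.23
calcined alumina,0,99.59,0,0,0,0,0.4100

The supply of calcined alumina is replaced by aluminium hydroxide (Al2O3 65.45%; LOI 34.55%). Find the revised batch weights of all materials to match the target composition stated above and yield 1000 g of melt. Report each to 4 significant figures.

Revised batch per 1000 g melt:
  zinc white: 41.84 g
  zircon sand: 65.13 g
  strontianite: 165.1 g
  glass-grade sand: 627.0 g
  orthoboric acid: 43.14 g
  aluminium hydroxide: 194.8 g
Total batch = 1137 g; LOI loss = 137.0 g

The intermediate values are shown rounded to four significant figures when written out — all internal work maintains full float precision from first step to last — each reported figure is rounded just once. The derived quantities (six oxide percentages, net glass mass, ignition loss, the totals, the yield) are re-derived in full precision starting from the weights per 1000 g of glass, as quoted within the problem or answer text.
Target masses of each oxide per 1000 g melt:
  SiO2: 64.53% × 1000 = 645.3 g
  Al2O3: 12.94% × 1000 = 129.4 g
  B2O3: 2.406% × 1000 = 24.06 g
  ZrO2: 4.362% × 1000 = 43.62 g
  SrO: 11.59% × 1000 = 115.9 g
  ZnO: 4.176% × 1000 = 41.76 g
Sums-versus-targets review using the reported weights, on the stated basis (oxide sums agree with the targets modulo rounding of the values):
  SiO2: 65.13·0.3293 + 627.0·0.9950 = 645.3 g (target 645.3 g)
  Al2O3: 627.0·0.003000 + 194.8·0.6545 = 129.4 g (target 129.4 g)
  B2O3: 43.14·0.5577 = 24.06 g (target 24.06 g)
  ZrO2: 65.13·0.6697 = 43.62 g (target 43.62 g)
  SrO: 165.1·0.7021 = 115.9 g (target 115.9 g)
  ZnO: 41.84·0.9980 = 41.76 g (target 41.76 g)
Auditing the glass mass value: total charge less LOI = 1000 g (per-oxide target masses sum to 1000 g; basis as stated: 1000 g — any gap is answer rounding).
Whole-batch sum: Σ batch = 1137 g; ignition loss, Σ(batch × LOI) = 137.0 g; yield = glass ÷ total batch = 87.95%.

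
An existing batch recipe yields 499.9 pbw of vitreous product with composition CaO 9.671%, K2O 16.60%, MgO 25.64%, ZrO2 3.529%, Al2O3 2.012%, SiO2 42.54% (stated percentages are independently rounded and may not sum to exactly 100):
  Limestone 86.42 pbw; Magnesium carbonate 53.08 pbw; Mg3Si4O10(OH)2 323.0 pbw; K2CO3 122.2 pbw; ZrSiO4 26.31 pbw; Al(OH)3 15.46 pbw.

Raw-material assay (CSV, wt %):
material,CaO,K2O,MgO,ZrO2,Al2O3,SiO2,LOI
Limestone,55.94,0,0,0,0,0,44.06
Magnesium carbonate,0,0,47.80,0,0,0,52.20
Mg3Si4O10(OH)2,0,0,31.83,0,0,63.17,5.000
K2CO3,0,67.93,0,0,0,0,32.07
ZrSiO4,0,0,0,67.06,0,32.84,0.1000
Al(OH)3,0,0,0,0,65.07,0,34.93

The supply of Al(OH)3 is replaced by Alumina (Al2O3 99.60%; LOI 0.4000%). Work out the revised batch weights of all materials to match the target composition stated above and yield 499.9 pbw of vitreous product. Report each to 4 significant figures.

Revised batch per 499.9 pbw vitreous product:
  Limestone: 86.42 pbw
  Magnesium carbonate: 53.08 pbw
  Mg3Si4O10(OH)2: 323.0 pbw
  K2CO3: 122.2 pbw
  ZrSiO4: 26.31 pbw
  Alumina: 10.10 pbw
Total batch = 621.1 pbw; LOI loss = 121.2 pbw

Each numeric step maintains full float precision in every operation — intermediates are shown rounded off to 4 significant digits as written; each reported number takes a single rounding; all derived quantities (net glass mass, totals, the yield, ignition loss, six oxide percentages) are computed from the batch weights on 499.9 pbw of glass at full float precision, exactly as printed in the problem or answer text.
Oxide-by-oxide targets in 499.9 pbw vitreous product:
  CaO: 9.671% × 499.9 = 48.35 pbw
  K2O: 16.60% × 499.9 = 82.98 pbw
  MgO: 25.64% × 499.9 = 128.2 pbw
  ZrO2: 3.529% × 499.9 = 17.64 pbw
  Al2O3: 2.012% × 499.9 = 10.06 pbw
  SiO2: 42.54% × 499.9 = 212.7 pbw
Per-oxide balance check working from each reported weight, versus the basis set out (sum by sum, the targets are met within answer rounding):
  CaO: 86.42·0.5594 = 48.34 pbw (target 48.35 pbw)
  K2O: 122.2·0.6793 = 83.01 pbw (target 82.98 pbw)
  MgO: 53.08·0.4780 + 323.0·0.3183 = 128.2 pbw (target 128.2 pbw)
  ZrO2: 26.31·0.6706 = 17.64 pbw (target 17.64 pbw)
  Al2O3: 10.10·0.9960 = 10.06 pbw (target 10.06 pbw)
  SiO2: 323.0·0.6317 + 26.31·0.3284 = 212.7 pbw (target 212.7 pbw)
Mass balance on the glass: net batch after ignition = 499.9 pbw (the targets, summed, come to 499.9 pbw; versus the stated basis of 499.9 pbw — differing by rounding only).
Batch grand total — Σ batch = 621.1 pbw; ignition loss, Σ(batch × LOI) = 121.2 pbw; the yield ratio, glass ÷ batch: 80.49%.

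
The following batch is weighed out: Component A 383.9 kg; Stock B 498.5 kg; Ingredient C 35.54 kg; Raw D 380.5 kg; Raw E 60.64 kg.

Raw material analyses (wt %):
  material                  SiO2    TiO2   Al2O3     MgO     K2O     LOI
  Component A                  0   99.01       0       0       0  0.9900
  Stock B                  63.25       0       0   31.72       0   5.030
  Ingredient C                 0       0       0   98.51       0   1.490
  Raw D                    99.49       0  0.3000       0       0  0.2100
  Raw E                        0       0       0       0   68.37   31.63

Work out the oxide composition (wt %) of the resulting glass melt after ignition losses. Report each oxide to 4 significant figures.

Rounding to four significant digits applies to every intermediate as shown; each numeric step carries full precision through every step. Each reported value carries a single rounding; the derived quantities (glass mass, the yield, the five compositions, totals, ignition loss) are computed using the weight values for 1310 kg of glass in full float precision exactly as shown in the question or the answer.
Per-oxide mass from batch:
  SiO2: 498.5·0.6325 + 380.5·0.9949 = 693.9 kg
  TiO2: 383.9·0.9901 = 380.1 kg
  Al2O3: 380.5·0.003000 = 1.141 kg
  MgO: 498.5·0.3172 + 35.54·0.9851 = 193.1 kg
  K2O: 60.64·0.6837 = 41.46 kg
LOI: 383.9·0.009900 + 498.5·0.05030 + 35.54·0.01490 + 380.5·0.002100 + 60.64·0.3163 = 49.38 kg
Net of LOI, the glass mass = 1359 − 49.38 = 1310 kg (= Σ oxide masses)
each wt % is 100 × oxide ÷ glass

Glass mass = 1310 kg (batch 1359 − LOI 49.38).
Composition: SiO2 52.98%, TiO2 29.02%, Al2O3 0.08716%, MgO 14.75%, K2O 3.166%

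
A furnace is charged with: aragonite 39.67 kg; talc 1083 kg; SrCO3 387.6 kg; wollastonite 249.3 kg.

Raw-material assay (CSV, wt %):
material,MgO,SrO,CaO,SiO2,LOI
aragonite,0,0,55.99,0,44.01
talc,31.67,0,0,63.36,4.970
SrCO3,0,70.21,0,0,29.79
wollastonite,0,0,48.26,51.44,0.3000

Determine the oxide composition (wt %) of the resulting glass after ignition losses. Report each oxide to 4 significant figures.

Glass mass = 1572 kg (batch 1760 − LOI 187.5).
Composition: MgO 21.82%, SrO 17.31%, CaO 9.066%, SiO2 51.81%

All internal work keeps full float precision at every stage; in-progress results are shown, with 4-significant-figure rounding, when written out. Each reported value takes a single rounding — all derived quantities (the four compositions, net glass mass, the totals, ignition loss, yield) are carried in exact precision from the weighed amounts at 1572 kg of glass, as set out in the problem or the answer.
Oxide masses out of the charge:
  MgO: 1083·0.3167 = 343.0 kg
  SrO: 387.6·0.7021 = 272.1 kg
  CaO: 39.67·0.5599 + 249.3·0.4826 = 142.5 kg
  SiO2: 1083·0.6336 + 249.3·0.5144 = 814.4 kg
LOI: 39.67·0.4401 + 1083·0.04970 + 387.6·0.2979 + 249.3·0.003000 = 187.5 kg
Glass = total batch minus LOI = 1760 − 187.5 = 1572 kg (equal to the oxide-mass sum)
percent share: oxide ÷ glass, ×100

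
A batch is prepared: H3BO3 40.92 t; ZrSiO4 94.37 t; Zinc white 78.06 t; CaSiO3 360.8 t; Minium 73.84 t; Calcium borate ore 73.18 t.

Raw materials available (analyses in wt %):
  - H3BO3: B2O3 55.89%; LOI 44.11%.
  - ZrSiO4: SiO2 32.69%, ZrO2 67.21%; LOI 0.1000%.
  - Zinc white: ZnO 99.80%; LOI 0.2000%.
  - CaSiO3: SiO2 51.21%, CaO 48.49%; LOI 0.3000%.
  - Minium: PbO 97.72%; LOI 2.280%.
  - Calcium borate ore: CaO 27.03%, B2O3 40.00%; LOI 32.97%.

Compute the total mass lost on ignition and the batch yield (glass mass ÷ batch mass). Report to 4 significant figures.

LOI loss = 45.19 t; glass = 676.0 t; yield = 93.73%

Mid-chain values are displayed, rounded to four significant digits, at each printed step. The whole derivation carries exact precision all the way through. Exactly one rounding lands on every reported result — derived quantities are computed starting from the weights at 676.0 t of glass in full precision (net glass mass, ignition loss, the totals, yield, the six compositions), as quoted within either problem or answer.
Per-material ignition loss:
  H3BO3: 40.92 × 0.4411 = 18.05 t
  ZrSiO4: 94.37 × 0.001000 = 0.09437 t
  Zinc white: 78.06 × 0.002000 = 0.1561 t
  CaSiO3: 360.8 × 0.003000 = 1.082 t
  Minium: 73.84 × 0.02280 = 1.684 t
  Calcium borate ore: 73.18 × 0.3297 = 24.13 t
Total LOI = 45.19 t
Glass = batch − LOI = 721.2 − 45.19 = 676.0 t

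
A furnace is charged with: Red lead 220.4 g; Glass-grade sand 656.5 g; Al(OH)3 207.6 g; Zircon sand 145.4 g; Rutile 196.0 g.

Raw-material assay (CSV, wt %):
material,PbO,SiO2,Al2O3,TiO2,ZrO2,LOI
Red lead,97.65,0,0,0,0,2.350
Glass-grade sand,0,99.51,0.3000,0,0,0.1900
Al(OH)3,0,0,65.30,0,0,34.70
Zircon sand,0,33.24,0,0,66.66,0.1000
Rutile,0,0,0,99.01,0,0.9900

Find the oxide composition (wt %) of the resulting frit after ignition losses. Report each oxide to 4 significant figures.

All arithmetic runs at full precision throughout. Intermediates appear, with 4-significant-figure rounding, alongside each step. Every reported result includes exactly one rounding — all derived quantities, which include totals, the yield, LOI, the five compositions, net glass mass, are re-derived in full precision, exactly as printed in the problem or answer text, from the batch weights per 1345 g of glass.
Mass of each oxide from the mix:
  PbO: 220.4·0.9765 = 215.2 g
  SiO2: 656.5·0.9951 + 145.4·0.3324 = 701.6 g
  Al2O3: 656.5·0.003000 + 207.6·0.6530 = 137.5 g
  TiO2: 196.0·0.9901 = 194.1 g
  ZrO2: 145.4·0.6666 = 96.92 g
LOI: 220.4·0.02350 + 656.5·0.001900 + 207.6·0.3470 + 145.4·0.001000 + 196.0·0.009900 = 80.55 g
Resulting glass, batch − LOI: 1426 − 80.55 = 1345 g (= Σ oxide masses)
each oxide over glass, ×100, is wt %

Glass mass = 1345 g (batch 1426 − LOI 80.55).
Composition: PbO 16.00%, SiO2 52.15%, Al2O3 10.22%, TiO2 14.42%, ZrO2 7.204%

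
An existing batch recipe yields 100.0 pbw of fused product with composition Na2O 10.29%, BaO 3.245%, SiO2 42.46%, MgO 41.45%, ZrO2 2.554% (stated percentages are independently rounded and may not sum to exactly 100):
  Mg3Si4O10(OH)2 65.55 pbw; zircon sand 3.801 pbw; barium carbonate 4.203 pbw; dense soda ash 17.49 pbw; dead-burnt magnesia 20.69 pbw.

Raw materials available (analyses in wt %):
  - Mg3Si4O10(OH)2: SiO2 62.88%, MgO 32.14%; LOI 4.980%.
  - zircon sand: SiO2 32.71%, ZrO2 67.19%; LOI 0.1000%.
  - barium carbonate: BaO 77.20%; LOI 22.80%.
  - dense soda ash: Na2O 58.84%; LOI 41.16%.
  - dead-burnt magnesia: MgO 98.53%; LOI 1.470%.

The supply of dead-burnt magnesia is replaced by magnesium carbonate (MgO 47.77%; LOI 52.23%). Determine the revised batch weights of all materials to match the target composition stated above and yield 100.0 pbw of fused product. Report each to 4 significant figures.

Mid-chain values appear, with 4-significant-figure rounding, as written. All internal work keeps exact precision at all times; each reported result is rounded a single time; the derived quantities, which include five oxide percentages, LOI, totals, yield, net glass mass, are rebuilt at full float precision, as they appear in the problem or the answer, starting from the weights at 100.0 pbw of glass.
Target oxide masses per 100.0 pbw fused product:
  Na2O: 10.29% × 100.0 = 10.29 pbw
  BaO: 3.245% × 100.0 = 3.245 pbw
  SiO2: 42.46% × 100.0 = 42.46 pbw
  MgO: 41.45% × 100.0 = 41.45 pbw
  ZrO2: 2.554% × 100.0 = 2.554 pbw
Sums-versus-targets review with the batch weights as given, against the basis in use (summed amounts equal target values once rounding is allowed for):
  Na2O: 17.49·0.5884 = 10.29 pbw (target 10.29 pbw)
  BaO: 4.203·0.7720 = 3.245 pbw (target 3.245 pbw)
  SiO2: 65.55·0.6288 + 3.801·0.3271 = 42.46 pbw (target 42.46 pbw)
  MgO: 65.55·0.3214 + 42.67·0.4777 = 41.45 pbw (target 41.45 pbw)
  ZrO2: 3.801·0.6719 = 2.554 pbw (target 2.554 pbw)
Mass balance on the glass: Σ batch − LOI loss = 100.0 pbw (per-oxide target masses sum to 100.0 pbw; against the stated basis, 100.0 pbw — deltas are rounding alone).
Batch grand total — Σ batch = 133.7 pbw; Σ batch·LOI gives LOI loss = 33.71 pbw; the yield ratio, glass ÷ batch: 74.79%.

Revised batch per 100.0 pbw fused product:
  Mg3Si4O10(OH)2: 65.55 pbw
  zircon sand: 3.801 pbw
  barium carbonate: 4.203 pbw
  dense soda ash: 17.49 pbw
  magnesium carbonate: 42.67 pbw
Total batch = 133.7 pbw; LOI loss = 33.71 pbw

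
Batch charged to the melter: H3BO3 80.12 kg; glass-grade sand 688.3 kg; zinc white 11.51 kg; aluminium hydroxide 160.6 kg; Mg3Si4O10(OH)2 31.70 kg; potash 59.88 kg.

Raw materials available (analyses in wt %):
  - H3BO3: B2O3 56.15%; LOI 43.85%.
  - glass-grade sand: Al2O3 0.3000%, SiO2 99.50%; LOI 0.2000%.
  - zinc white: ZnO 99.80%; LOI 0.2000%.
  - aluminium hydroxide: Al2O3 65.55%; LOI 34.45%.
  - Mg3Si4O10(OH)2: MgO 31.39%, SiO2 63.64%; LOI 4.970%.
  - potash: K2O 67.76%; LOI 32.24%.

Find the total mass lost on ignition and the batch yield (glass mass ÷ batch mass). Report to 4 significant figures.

In-progress results are shown, rounded to 4 significant figures, when written out — the working math runs at full precision throughout — each reported value is rounded a single time; derived quantities are rebuilt at full precision (the yield, the six compositions, the totals, ignition loss, glass mass) from the weighed amounts at 919.4 kg of glass, as set out in the problem or the answer.
LOI of each material in turn:
  H3BO3: 80.12 × 0.4385 = 35.13 kg
  glass-grade sand: 688.3 × 0.002000 = 1.377 kg
  zinc white: 11.51 × 0.002000 = 0.02302 kg
  aluminium hydroxide: 160.6 × 0.3445 = 55.33 kg
  Mg3Si4O10(OH)2: 31.70 × 0.04970 = 1.575 kg
  potash: 59.88 × 0.3224 = 19.31 kg
Total LOI = 112.7 kg
Glass = batch − LOI = 1032 − 112.7 = 919.4 kg

LOI loss = 112.7 kg; glass = 919.4 kg; yield = 89.08%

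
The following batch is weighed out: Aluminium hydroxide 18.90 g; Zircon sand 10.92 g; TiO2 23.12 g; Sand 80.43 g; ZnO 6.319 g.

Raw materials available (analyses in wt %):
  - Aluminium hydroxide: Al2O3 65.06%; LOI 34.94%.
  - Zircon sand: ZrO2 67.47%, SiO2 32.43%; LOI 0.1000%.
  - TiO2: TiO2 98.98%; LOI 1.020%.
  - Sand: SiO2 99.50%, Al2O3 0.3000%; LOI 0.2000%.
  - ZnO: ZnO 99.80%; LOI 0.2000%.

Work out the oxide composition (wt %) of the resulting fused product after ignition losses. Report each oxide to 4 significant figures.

The intermediate values are shown with 4-significant-digit rounding between the steps. The whole derivation carries full precision all the way through; each reported value is rounded only once; the derived quantities, which include net glass mass, the yield, the totals, LOI, the five compositions, are recomputed at exact precision, as written in problem or answer, from the weighed amounts for 132.7 g of glass.
Oxide masses out of the charge:
  ZrO2: 10.92·0.6747 = 7.368 g
  ZnO: 6.319·0.9980 = 6.306 g
  SiO2: 10.92·0.3243 + 80.43·0.9950 = 83.57 g
  Al2O3: 18.90·0.6506 + 80.43·0.003000 = 12.54 g
  TiO2: 23.12·0.9898 = 22.88 g
LOI: 18.90·0.3494 + 10.92·0.001000 + 23.12·0.01020 + 80.43·0.002000 + 6.319·0.002000 = 7.024 g
The glass mass, total less LOI, = 139.7 − 7.024 = 132.7 g (the oxide masses sum to this)
wt % = 100 × oxide mass / glass mass

Glass mass = 132.7 g (batch 139.7 − LOI 7.024).
Composition: ZrO2 5.554%, ZnO 4.754%, SiO2 62.99%, Al2O3 9.451%, TiO2 17.25%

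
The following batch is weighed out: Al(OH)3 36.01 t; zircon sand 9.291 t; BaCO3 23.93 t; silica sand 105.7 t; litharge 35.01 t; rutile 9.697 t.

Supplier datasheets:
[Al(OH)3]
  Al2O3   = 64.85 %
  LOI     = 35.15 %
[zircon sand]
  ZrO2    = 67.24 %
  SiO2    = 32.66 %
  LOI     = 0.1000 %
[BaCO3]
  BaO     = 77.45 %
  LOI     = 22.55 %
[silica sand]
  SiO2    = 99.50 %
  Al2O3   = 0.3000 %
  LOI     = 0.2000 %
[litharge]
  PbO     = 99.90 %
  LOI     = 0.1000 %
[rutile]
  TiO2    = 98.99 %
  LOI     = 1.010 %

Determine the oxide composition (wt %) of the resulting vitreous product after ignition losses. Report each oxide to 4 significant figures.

The working math holds full float precision end to end — mid-chain values are displayed (rounded to four significant digits) on the page; each reported result takes a single rounding. All derived quantities are re-derived in full float precision (the yield, LOI, the totals, net glass mass, the six compositions) from the batch weights at 201.2 t of glass, as quoted within the problem or the answer.
What the batch supplies per oxide:
  ZrO2: 9.291·0.6724 = 6.247 t
  SiO2: 9.291·0.3266 + 105.7·0.9950 = 108.2 t
  PbO: 35.01·0.9990 = 34.97 t
  Al2O3: 36.01·0.6485 + 105.7·0.003000 = 23.67 t
  TiO2: 9.697·0.9899 = 9.599 t
  BaO: 23.93·0.7745 = 18.53 t
LOI: 36.01·0.3515 + 9.291·0.001000 + 23.93·0.2255 + 105.7·0.002000 + 35.01·0.001000 + 9.697·0.01010 = 18.41 t
Glass = total batch minus LOI = 219.6 − 18.41 = 201.2 t (consistent with Σ oxide mass)
oxide / glass × 100 gives the wt %

Glass mass = 201.2 t (batch 219.6 − LOI 18.41).
Composition: ZrO2 3.105%, SiO2 53.77%, PbO 17.38%, Al2O3 11.76%, TiO2 4.770%, BaO 9.210%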